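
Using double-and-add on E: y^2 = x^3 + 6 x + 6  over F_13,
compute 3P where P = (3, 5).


k = 3 = 11_2 (binary, LSB first: 11)
Double-and-add from P = (3, 5):
  bit 0 = 1: acc = O + (3, 5) = (3, 5)
  bit 1 = 1: acc = (3, 5) + (11, 5) = (12, 8)

3P = (12, 8)


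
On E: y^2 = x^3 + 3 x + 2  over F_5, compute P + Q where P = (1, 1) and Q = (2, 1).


P != Q, so use the chord formula.
s = (y2 - y1) / (x2 - x1) = (0) / (1) mod 5 = 0
x3 = s^2 - x1 - x2 mod 5 = 0^2 - 1 - 2 = 2
y3 = s (x1 - x3) - y1 mod 5 = 0 * (1 - 2) - 1 = 4

P + Q = (2, 4)


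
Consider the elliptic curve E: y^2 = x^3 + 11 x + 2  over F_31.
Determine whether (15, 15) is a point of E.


Check whether y^2 = x^3 + 11 x + 2 (mod 31) for (x, y) = (15, 15).
LHS: y^2 = 15^2 mod 31 = 8
RHS: x^3 + 11 x + 2 = 15^3 + 11*15 + 2 mod 31 = 8
LHS = RHS

Yes, on the curve


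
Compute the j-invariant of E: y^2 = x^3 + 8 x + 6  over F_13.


Delta = -16(4 a^3 + 27 b^2) mod 13 = 1
-1728 * (4 a)^3 = -1728 * (4*8)^3 mod 13 = 8
j = 8 * 1^(-1) mod 13 = 8

j = 8 (mod 13)


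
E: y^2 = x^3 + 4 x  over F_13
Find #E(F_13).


For each x in F_13, count y with y^2 = x^3 + 4 x + 0 mod 13:
  x = 0: RHS = 0, y in [0]  -> 1 point(s)
  x = 2: RHS = 3, y in [4, 9]  -> 2 point(s)
  x = 3: RHS = 0, y in [0]  -> 1 point(s)
  x = 10: RHS = 0, y in [0]  -> 1 point(s)
  x = 11: RHS = 10, y in [6, 7]  -> 2 point(s)
Affine points: 7. Add the point at infinity: total = 8.

#E(F_13) = 8


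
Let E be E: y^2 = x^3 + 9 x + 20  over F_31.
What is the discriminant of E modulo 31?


4 a^3 + 27 b^2 = 4*9^3 + 27*20^2 = 2916 + 10800 = 13716
Delta = -16 * (13716) = -219456
Delta mod 31 = 24

Delta = 24 (mod 31)


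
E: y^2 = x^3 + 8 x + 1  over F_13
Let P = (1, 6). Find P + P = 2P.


Doubling: s = (3 x1^2 + a) / (2 y1)
s = (3*1^2 + 8) / (2*6) mod 13 = 2
x3 = s^2 - 2 x1 mod 13 = 2^2 - 2*1 = 2
y3 = s (x1 - x3) - y1 mod 13 = 2 * (1 - 2) - 6 = 5

2P = (2, 5)


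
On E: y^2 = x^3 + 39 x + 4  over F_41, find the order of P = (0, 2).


Compute successive multiples of P until we hit O:
  1P = (0, 2)
  2P = (31, 34)
  3P = (35, 28)
  4P = (2, 34)
  5P = (8, 34)
  6P = (8, 7)
  7P = (2, 7)
  8P = (35, 13)
  ... (continuing to 11P)
  11P = O

ord(P) = 11


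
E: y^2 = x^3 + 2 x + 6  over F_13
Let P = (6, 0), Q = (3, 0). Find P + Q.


P != Q, so use the chord formula.
s = (y2 - y1) / (x2 - x1) = (0) / (10) mod 13 = 0
x3 = s^2 - x1 - x2 mod 13 = 0^2 - 6 - 3 = 4
y3 = s (x1 - x3) - y1 mod 13 = 0 * (6 - 4) - 0 = 0

P + Q = (4, 0)


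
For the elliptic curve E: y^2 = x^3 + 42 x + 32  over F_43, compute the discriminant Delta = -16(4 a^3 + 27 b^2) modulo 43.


4 a^3 + 27 b^2 = 4*42^3 + 27*32^2 = 296352 + 27648 = 324000
Delta = -16 * (324000) = -5184000
Delta mod 43 = 37

Delta = 37 (mod 43)


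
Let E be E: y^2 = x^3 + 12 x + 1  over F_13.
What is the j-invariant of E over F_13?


Delta = -16(4 a^3 + 27 b^2) mod 13 = 9
-1728 * (4 a)^3 = -1728 * (4*12)^3 mod 13 = 1
j = 1 * 9^(-1) mod 13 = 3

j = 3 (mod 13)


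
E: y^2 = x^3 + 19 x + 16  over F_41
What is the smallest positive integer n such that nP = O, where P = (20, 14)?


Compute successive multiples of P until we hit O:
  1P = (20, 14)
  2P = (17, 39)
  3P = (37, 32)
  4P = (23, 19)
  5P = (19, 15)
  6P = (3, 10)
  7P = (26, 28)
  8P = (5, 21)
  ... (continuing to 26P)
  26P = O

ord(P) = 26


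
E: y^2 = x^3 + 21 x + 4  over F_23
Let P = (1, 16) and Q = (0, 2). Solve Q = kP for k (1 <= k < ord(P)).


Enumerate multiples of P until we hit Q = (0, 2):
  1P = (1, 16)
  2P = (0, 2)
Match found at i = 2.

k = 2


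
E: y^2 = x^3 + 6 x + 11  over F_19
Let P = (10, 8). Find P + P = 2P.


Doubling: s = (3 x1^2 + a) / (2 y1)
s = (3*10^2 + 6) / (2*8) mod 19 = 12
x3 = s^2 - 2 x1 mod 19 = 12^2 - 2*10 = 10
y3 = s (x1 - x3) - y1 mod 19 = 12 * (10 - 10) - 8 = 11

2P = (10, 11)


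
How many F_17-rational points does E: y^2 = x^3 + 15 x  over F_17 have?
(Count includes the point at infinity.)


For each x in F_17, count y with y^2 = x^3 + 15 x + 0 mod 17:
  x = 0: RHS = 0, y in [0]  -> 1 point(s)
  x = 1: RHS = 16, y in [4, 13]  -> 2 point(s)
  x = 2: RHS = 4, y in [2, 15]  -> 2 point(s)
  x = 3: RHS = 4, y in [2, 15]  -> 2 point(s)
  x = 5: RHS = 13, y in [8, 9]  -> 2 point(s)
  x = 6: RHS = 0, y in [0]  -> 1 point(s)
  x = 11: RHS = 0, y in [0]  -> 1 point(s)
  x = 12: RHS = 4, y in [2, 15]  -> 2 point(s)
  x = 14: RHS = 13, y in [8, 9]  -> 2 point(s)
  x = 15: RHS = 13, y in [8, 9]  -> 2 point(s)
  x = 16: RHS = 1, y in [1, 16]  -> 2 point(s)
Affine points: 19. Add the point at infinity: total = 20.

#E(F_17) = 20


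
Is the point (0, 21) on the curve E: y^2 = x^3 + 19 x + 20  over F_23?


Check whether y^2 = x^3 + 19 x + 20 (mod 23) for (x, y) = (0, 21).
LHS: y^2 = 21^2 mod 23 = 4
RHS: x^3 + 19 x + 20 = 0^3 + 19*0 + 20 mod 23 = 20
LHS != RHS

No, not on the curve


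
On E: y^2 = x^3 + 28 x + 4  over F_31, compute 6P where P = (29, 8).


k = 6 = 110_2 (binary, LSB first: 011)
Double-and-add from P = (29, 8):
  bit 0 = 0: acc unchanged = O
  bit 1 = 1: acc = O + (18, 4) = (18, 4)
  bit 2 = 1: acc = (18, 4) + (27, 18) = (11, 0)

6P = (11, 0)


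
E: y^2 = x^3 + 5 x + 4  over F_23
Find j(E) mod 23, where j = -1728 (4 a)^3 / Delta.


Delta = -16(4 a^3 + 27 b^2) mod 23 = 15
-1728 * (4 a)^3 = -1728 * (4*5)^3 mod 23 = 12
j = 12 * 15^(-1) mod 23 = 10

j = 10 (mod 23)


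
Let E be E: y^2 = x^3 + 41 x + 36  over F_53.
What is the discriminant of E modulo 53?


4 a^3 + 27 b^2 = 4*41^3 + 27*36^2 = 275684 + 34992 = 310676
Delta = -16 * (310676) = -4970816
Delta mod 53 = 1

Delta = 1 (mod 53)


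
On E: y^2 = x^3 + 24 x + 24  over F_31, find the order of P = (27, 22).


Compute successive multiples of P until we hit O:
  1P = (27, 22)
  2P = (24, 28)
  3P = (15, 16)
  4P = (28, 24)
  5P = (11, 10)
  6P = (11, 21)
  7P = (28, 7)
  8P = (15, 15)
  ... (continuing to 11P)
  11P = O

ord(P) = 11


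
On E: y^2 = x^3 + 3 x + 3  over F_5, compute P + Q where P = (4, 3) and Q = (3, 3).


P != Q, so use the chord formula.
s = (y2 - y1) / (x2 - x1) = (0) / (4) mod 5 = 0
x3 = s^2 - x1 - x2 mod 5 = 0^2 - 4 - 3 = 3
y3 = s (x1 - x3) - y1 mod 5 = 0 * (4 - 3) - 3 = 2

P + Q = (3, 2)


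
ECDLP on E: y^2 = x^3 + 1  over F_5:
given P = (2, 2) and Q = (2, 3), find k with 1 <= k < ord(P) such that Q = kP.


Enumerate multiples of P until we hit Q = (2, 3):
  1P = (2, 2)
  2P = (0, 4)
  3P = (4, 0)
  4P = (0, 1)
  5P = (2, 3)
Match found at i = 5.

k = 5


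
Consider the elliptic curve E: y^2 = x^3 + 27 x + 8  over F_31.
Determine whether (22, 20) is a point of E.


Check whether y^2 = x^3 + 27 x + 8 (mod 31) for (x, y) = (22, 20).
LHS: y^2 = 20^2 mod 31 = 28
RHS: x^3 + 27 x + 8 = 22^3 + 27*22 + 8 mod 31 = 28
LHS = RHS

Yes, on the curve


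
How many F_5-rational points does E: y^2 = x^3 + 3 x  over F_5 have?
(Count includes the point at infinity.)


For each x in F_5, count y with y^2 = x^3 + 3 x + 0 mod 5:
  x = 0: RHS = 0, y in [0]  -> 1 point(s)
  x = 1: RHS = 4, y in [2, 3]  -> 2 point(s)
  x = 2: RHS = 4, y in [2, 3]  -> 2 point(s)
  x = 3: RHS = 1, y in [1, 4]  -> 2 point(s)
  x = 4: RHS = 1, y in [1, 4]  -> 2 point(s)
Affine points: 9. Add the point at infinity: total = 10.

#E(F_5) = 10


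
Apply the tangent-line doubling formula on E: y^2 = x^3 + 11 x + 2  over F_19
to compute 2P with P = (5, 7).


Doubling: s = (3 x1^2 + a) / (2 y1)
s = (3*5^2 + 11) / (2*7) mod 19 = 17
x3 = s^2 - 2 x1 mod 19 = 17^2 - 2*5 = 13
y3 = s (x1 - x3) - y1 mod 19 = 17 * (5 - 13) - 7 = 9

2P = (13, 9)


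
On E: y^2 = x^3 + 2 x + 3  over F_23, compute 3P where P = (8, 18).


k = 3 = 11_2 (binary, LSB first: 11)
Double-and-add from P = (8, 18):
  bit 0 = 1: acc = O + (8, 18) = (8, 18)
  bit 1 = 1: acc = (8, 18) + (8, 5) = O

3P = O


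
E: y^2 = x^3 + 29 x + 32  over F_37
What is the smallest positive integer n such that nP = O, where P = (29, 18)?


Compute successive multiples of P until we hit O:
  1P = (29, 18)
  2P = (17, 31)
  3P = (32, 13)
  4P = (24, 23)
  5P = (22, 12)
  6P = (26, 11)
  7P = (8, 31)
  8P = (30, 2)
  ... (continuing to 22P)
  22P = O

ord(P) = 22


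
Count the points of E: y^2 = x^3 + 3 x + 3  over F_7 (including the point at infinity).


For each x in F_7, count y with y^2 = x^3 + 3 x + 3 mod 7:
  x = 1: RHS = 0, y in [0]  -> 1 point(s)
  x = 3: RHS = 4, y in [2, 5]  -> 2 point(s)
  x = 4: RHS = 2, y in [3, 4]  -> 2 point(s)
Affine points: 5. Add the point at infinity: total = 6.

#E(F_7) = 6


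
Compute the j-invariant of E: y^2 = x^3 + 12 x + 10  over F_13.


Delta = -16(4 a^3 + 27 b^2) mod 13 = 11
-1728 * (4 a)^3 = -1728 * (4*12)^3 mod 13 = 1
j = 1 * 11^(-1) mod 13 = 6

j = 6 (mod 13)


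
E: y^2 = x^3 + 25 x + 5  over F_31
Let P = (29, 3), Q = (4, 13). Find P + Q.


P != Q, so use the chord formula.
s = (y2 - y1) / (x2 - x1) = (10) / (6) mod 31 = 12
x3 = s^2 - x1 - x2 mod 31 = 12^2 - 29 - 4 = 18
y3 = s (x1 - x3) - y1 mod 31 = 12 * (29 - 18) - 3 = 5

P + Q = (18, 5)


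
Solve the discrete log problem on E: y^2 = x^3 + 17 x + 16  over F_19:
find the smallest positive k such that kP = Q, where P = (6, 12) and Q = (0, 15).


Enumerate multiples of P until we hit Q = (0, 15):
  1P = (6, 12)
  2P = (5, 13)
  3P = (9, 10)
  4P = (15, 13)
  5P = (2, 18)
  6P = (18, 6)
  7P = (0, 4)
  8P = (0, 15)
Match found at i = 8.

k = 8


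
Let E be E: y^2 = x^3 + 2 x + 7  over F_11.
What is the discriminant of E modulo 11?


4 a^3 + 27 b^2 = 4*2^3 + 27*7^2 = 32 + 1323 = 1355
Delta = -16 * (1355) = -21680
Delta mod 11 = 1

Delta = 1 (mod 11)


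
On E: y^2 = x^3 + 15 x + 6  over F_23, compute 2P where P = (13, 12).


Doubling: s = (3 x1^2 + a) / (2 y1)
s = (3*13^2 + 15) / (2*12) mod 23 = 16
x3 = s^2 - 2 x1 mod 23 = 16^2 - 2*13 = 0
y3 = s (x1 - x3) - y1 mod 23 = 16 * (13 - 0) - 12 = 12

2P = (0, 12)


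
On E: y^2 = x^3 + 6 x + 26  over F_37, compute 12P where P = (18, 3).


k = 12 = 1100_2 (binary, LSB first: 0011)
Double-and-add from P = (18, 3):
  bit 0 = 0: acc unchanged = O
  bit 1 = 0: acc unchanged = O
  bit 2 = 1: acc = O + (13, 9) = (13, 9)
  bit 3 = 1: acc = (13, 9) + (0, 10) = (17, 34)

12P = (17, 34)


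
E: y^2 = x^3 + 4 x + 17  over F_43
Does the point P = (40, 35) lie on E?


Check whether y^2 = x^3 + 4 x + 17 (mod 43) for (x, y) = (40, 35).
LHS: y^2 = 35^2 mod 43 = 21
RHS: x^3 + 4 x + 17 = 40^3 + 4*40 + 17 mod 43 = 21
LHS = RHS

Yes, on the curve


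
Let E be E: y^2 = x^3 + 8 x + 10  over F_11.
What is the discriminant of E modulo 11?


4 a^3 + 27 b^2 = 4*8^3 + 27*10^2 = 2048 + 2700 = 4748
Delta = -16 * (4748) = -75968
Delta mod 11 = 9

Delta = 9 (mod 11)


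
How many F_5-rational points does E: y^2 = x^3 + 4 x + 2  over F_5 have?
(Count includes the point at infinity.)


For each x in F_5, count y with y^2 = x^3 + 4 x + 2 mod 5:
  x = 3: RHS = 1, y in [1, 4]  -> 2 point(s)
Affine points: 2. Add the point at infinity: total = 3.

#E(F_5) = 3


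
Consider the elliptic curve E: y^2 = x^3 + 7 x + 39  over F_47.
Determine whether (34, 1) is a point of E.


Check whether y^2 = x^3 + 7 x + 39 (mod 47) for (x, y) = (34, 1).
LHS: y^2 = 1^2 mod 47 = 1
RHS: x^3 + 7 x + 39 = 34^3 + 7*34 + 39 mod 47 = 7
LHS != RHS

No, not on the curve


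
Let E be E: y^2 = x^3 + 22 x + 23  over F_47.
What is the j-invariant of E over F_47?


Delta = -16(4 a^3 + 27 b^2) mod 47 = 14
-1728 * (4 a)^3 = -1728 * (4*22)^3 mod 47 = 21
j = 21 * 14^(-1) mod 47 = 25

j = 25 (mod 47)


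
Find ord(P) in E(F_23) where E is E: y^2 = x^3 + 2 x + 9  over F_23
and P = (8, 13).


Compute successive multiples of P until we hit O:
  1P = (8, 13)
  2P = (13, 1)
  3P = (5, 12)
  4P = (5, 11)
  5P = (13, 22)
  6P = (8, 10)
  7P = O

ord(P) = 7


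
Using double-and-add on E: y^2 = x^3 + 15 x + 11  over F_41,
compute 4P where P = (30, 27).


k = 4 = 100_2 (binary, LSB first: 001)
Double-and-add from P = (30, 27):
  bit 0 = 0: acc unchanged = O
  bit 1 = 0: acc unchanged = O
  bit 2 = 1: acc = O + (30, 27) = (30, 27)

4P = (30, 27)


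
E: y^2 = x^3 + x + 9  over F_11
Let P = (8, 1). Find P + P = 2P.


Doubling: s = (3 x1^2 + a) / (2 y1)
s = (3*8^2 + 1) / (2*1) mod 11 = 3
x3 = s^2 - 2 x1 mod 11 = 3^2 - 2*8 = 4
y3 = s (x1 - x3) - y1 mod 11 = 3 * (8 - 4) - 1 = 0

2P = (4, 0)


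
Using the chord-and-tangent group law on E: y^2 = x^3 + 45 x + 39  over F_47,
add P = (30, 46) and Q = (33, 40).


P != Q, so use the chord formula.
s = (y2 - y1) / (x2 - x1) = (41) / (3) mod 47 = 45
x3 = s^2 - x1 - x2 mod 47 = 45^2 - 30 - 33 = 35
y3 = s (x1 - x3) - y1 mod 47 = 45 * (30 - 35) - 46 = 11

P + Q = (35, 11)


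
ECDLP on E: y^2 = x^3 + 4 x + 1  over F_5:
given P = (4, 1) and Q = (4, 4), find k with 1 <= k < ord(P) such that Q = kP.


Enumerate multiples of P until we hit Q = (4, 4):
  1P = (4, 1)
  2P = (3, 0)
  3P = (4, 4)
Match found at i = 3.

k = 3


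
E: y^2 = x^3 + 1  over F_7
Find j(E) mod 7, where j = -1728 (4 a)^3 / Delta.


Delta = -16(4 a^3 + 27 b^2) mod 7 = 2
-1728 * (4 a)^3 = -1728 * (4*0)^3 mod 7 = 0
j = 0 * 2^(-1) mod 7 = 0

j = 0 (mod 7)


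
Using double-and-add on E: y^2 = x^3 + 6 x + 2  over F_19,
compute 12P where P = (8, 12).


k = 12 = 1100_2 (binary, LSB first: 0011)
Double-and-add from P = (8, 12):
  bit 0 = 0: acc unchanged = O
  bit 1 = 0: acc unchanged = O
  bit 2 = 1: acc = O + (5, 10) = (5, 10)
  bit 3 = 1: acc = (5, 10) + (15, 16) = (10, 6)

12P = (10, 6)


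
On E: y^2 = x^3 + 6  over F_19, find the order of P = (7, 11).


Compute successive multiples of P until we hit O:
  1P = (7, 11)
  2P = (12, 10)
  3P = (16, 6)
  4P = (1, 11)
  5P = (11, 8)
  6P = (17, 6)
  7P = (0, 14)
  8P = (18, 10)
  ... (continuing to 21P)
  21P = O

ord(P) = 21


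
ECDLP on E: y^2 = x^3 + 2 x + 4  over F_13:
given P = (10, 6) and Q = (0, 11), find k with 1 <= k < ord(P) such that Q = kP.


Enumerate multiples of P until we hit Q = (0, 11):
  1P = (10, 6)
  2P = (2, 9)
  3P = (5, 10)
  4P = (8, 8)
  5P = (9, 6)
  6P = (7, 7)
  7P = (12, 12)
  8P = (0, 11)
Match found at i = 8.

k = 8


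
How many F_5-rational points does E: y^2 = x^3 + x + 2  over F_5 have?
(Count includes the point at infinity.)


For each x in F_5, count y with y^2 = x^3 + 1 x + 2 mod 5:
  x = 1: RHS = 4, y in [2, 3]  -> 2 point(s)
  x = 4: RHS = 0, y in [0]  -> 1 point(s)
Affine points: 3. Add the point at infinity: total = 4.

#E(F_5) = 4


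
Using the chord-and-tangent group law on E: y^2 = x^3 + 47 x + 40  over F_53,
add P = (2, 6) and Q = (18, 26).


P != Q, so use the chord formula.
s = (y2 - y1) / (x2 - x1) = (20) / (16) mod 53 = 41
x3 = s^2 - x1 - x2 mod 53 = 41^2 - 2 - 18 = 18
y3 = s (x1 - x3) - y1 mod 53 = 41 * (2 - 18) - 6 = 27

P + Q = (18, 27)


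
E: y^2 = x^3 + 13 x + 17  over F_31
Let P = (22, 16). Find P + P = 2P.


Doubling: s = (3 x1^2 + a) / (2 y1)
s = (3*22^2 + 13) / (2*16) mod 31 = 8
x3 = s^2 - 2 x1 mod 31 = 8^2 - 2*22 = 20
y3 = s (x1 - x3) - y1 mod 31 = 8 * (22 - 20) - 16 = 0

2P = (20, 0)


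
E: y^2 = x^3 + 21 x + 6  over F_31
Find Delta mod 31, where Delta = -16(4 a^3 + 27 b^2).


4 a^3 + 27 b^2 = 4*21^3 + 27*6^2 = 37044 + 972 = 38016
Delta = -16 * (38016) = -608256
Delta mod 31 = 26

Delta = 26 (mod 31)


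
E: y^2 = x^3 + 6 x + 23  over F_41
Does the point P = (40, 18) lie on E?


Check whether y^2 = x^3 + 6 x + 23 (mod 41) for (x, y) = (40, 18).
LHS: y^2 = 18^2 mod 41 = 37
RHS: x^3 + 6 x + 23 = 40^3 + 6*40 + 23 mod 41 = 16
LHS != RHS

No, not on the curve


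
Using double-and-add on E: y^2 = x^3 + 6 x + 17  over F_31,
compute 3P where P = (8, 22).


k = 3 = 11_2 (binary, LSB first: 11)
Double-and-add from P = (8, 22):
  bit 0 = 1: acc = O + (8, 22) = (8, 22)
  bit 1 = 1: acc = (8, 22) + (12, 22) = (11, 9)

3P = (11, 9)


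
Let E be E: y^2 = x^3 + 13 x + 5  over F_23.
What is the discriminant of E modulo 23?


4 a^3 + 27 b^2 = 4*13^3 + 27*5^2 = 8788 + 675 = 9463
Delta = -16 * (9463) = -151408
Delta mod 23 = 1

Delta = 1 (mod 23)


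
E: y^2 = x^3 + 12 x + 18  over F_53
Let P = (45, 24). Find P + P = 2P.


Doubling: s = (3 x1^2 + a) / (2 y1)
s = (3*45^2 + 12) / (2*24) mod 53 = 44
x3 = s^2 - 2 x1 mod 53 = 44^2 - 2*45 = 44
y3 = s (x1 - x3) - y1 mod 53 = 44 * (45 - 44) - 24 = 20

2P = (44, 20)


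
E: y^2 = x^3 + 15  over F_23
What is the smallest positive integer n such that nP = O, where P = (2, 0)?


Compute successive multiples of P until we hit O:
  1P = (2, 0)
  2P = O

ord(P) = 2


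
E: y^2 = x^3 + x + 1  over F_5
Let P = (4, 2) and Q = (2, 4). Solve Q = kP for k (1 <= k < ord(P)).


Enumerate multiples of P until we hit Q = (2, 4):
  1P = (4, 2)
  2P = (3, 4)
  3P = (2, 4)
Match found at i = 3.

k = 3


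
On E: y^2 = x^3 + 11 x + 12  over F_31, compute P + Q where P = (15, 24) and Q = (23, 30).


P != Q, so use the chord formula.
s = (y2 - y1) / (x2 - x1) = (6) / (8) mod 31 = 24
x3 = s^2 - x1 - x2 mod 31 = 24^2 - 15 - 23 = 11
y3 = s (x1 - x3) - y1 mod 31 = 24 * (15 - 11) - 24 = 10

P + Q = (11, 10)


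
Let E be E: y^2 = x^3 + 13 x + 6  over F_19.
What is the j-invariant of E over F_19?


Delta = -16(4 a^3 + 27 b^2) mod 19 = 1
-1728 * (4 a)^3 = -1728 * (4*13)^3 mod 19 = 8
j = 8 * 1^(-1) mod 19 = 8

j = 8 (mod 19)


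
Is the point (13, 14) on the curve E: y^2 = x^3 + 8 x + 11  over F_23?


Check whether y^2 = x^3 + 8 x + 11 (mod 23) for (x, y) = (13, 14).
LHS: y^2 = 14^2 mod 23 = 12
RHS: x^3 + 8 x + 11 = 13^3 + 8*13 + 11 mod 23 = 12
LHS = RHS

Yes, on the curve


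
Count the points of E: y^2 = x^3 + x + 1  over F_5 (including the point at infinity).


For each x in F_5, count y with y^2 = x^3 + 1 x + 1 mod 5:
  x = 0: RHS = 1, y in [1, 4]  -> 2 point(s)
  x = 2: RHS = 1, y in [1, 4]  -> 2 point(s)
  x = 3: RHS = 1, y in [1, 4]  -> 2 point(s)
  x = 4: RHS = 4, y in [2, 3]  -> 2 point(s)
Affine points: 8. Add the point at infinity: total = 9.

#E(F_5) = 9


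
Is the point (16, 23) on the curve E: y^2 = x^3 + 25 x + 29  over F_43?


Check whether y^2 = x^3 + 25 x + 29 (mod 43) for (x, y) = (16, 23).
LHS: y^2 = 23^2 mod 43 = 13
RHS: x^3 + 25 x + 29 = 16^3 + 25*16 + 29 mod 43 = 10
LHS != RHS

No, not on the curve


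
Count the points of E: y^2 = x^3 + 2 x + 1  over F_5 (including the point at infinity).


For each x in F_5, count y with y^2 = x^3 + 2 x + 1 mod 5:
  x = 0: RHS = 1, y in [1, 4]  -> 2 point(s)
  x = 1: RHS = 4, y in [2, 3]  -> 2 point(s)
  x = 3: RHS = 4, y in [2, 3]  -> 2 point(s)
Affine points: 6. Add the point at infinity: total = 7.

#E(F_5) = 7


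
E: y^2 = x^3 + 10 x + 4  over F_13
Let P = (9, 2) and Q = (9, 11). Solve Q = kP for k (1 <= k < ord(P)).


Enumerate multiples of P until we hit Q = (9, 11):
  1P = (9, 2)
  2P = (7, 1)
  3P = (7, 12)
  4P = (9, 11)
Match found at i = 4.

k = 4


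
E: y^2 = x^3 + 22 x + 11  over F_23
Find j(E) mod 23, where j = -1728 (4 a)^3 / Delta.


Delta = -16(4 a^3 + 27 b^2) mod 23 = 2
-1728 * (4 a)^3 = -1728 * (4*22)^3 mod 23 = 8
j = 8 * 2^(-1) mod 23 = 4

j = 4 (mod 23)


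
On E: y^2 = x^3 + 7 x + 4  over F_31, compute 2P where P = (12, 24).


Doubling: s = (3 x1^2 + a) / (2 y1)
s = (3*12^2 + 7) / (2*24) mod 31 = 24
x3 = s^2 - 2 x1 mod 31 = 24^2 - 2*12 = 25
y3 = s (x1 - x3) - y1 mod 31 = 24 * (12 - 25) - 24 = 5

2P = (25, 5)


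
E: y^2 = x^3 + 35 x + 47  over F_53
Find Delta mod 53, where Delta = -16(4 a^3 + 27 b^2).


4 a^3 + 27 b^2 = 4*35^3 + 27*47^2 = 171500 + 59643 = 231143
Delta = -16 * (231143) = -3698288
Delta mod 53 = 52

Delta = 52 (mod 53)


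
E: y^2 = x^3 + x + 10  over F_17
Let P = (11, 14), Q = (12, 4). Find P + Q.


P != Q, so use the chord formula.
s = (y2 - y1) / (x2 - x1) = (7) / (1) mod 17 = 7
x3 = s^2 - x1 - x2 mod 17 = 7^2 - 11 - 12 = 9
y3 = s (x1 - x3) - y1 mod 17 = 7 * (11 - 9) - 14 = 0

P + Q = (9, 0)


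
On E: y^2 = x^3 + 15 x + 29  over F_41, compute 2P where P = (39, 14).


k = 2 = 10_2 (binary, LSB first: 01)
Double-and-add from P = (39, 14):
  bit 0 = 0: acc unchanged = O
  bit 1 = 1: acc = O + (35, 25) = (35, 25)

2P = (35, 25)


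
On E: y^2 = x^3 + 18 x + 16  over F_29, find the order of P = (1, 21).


Compute successive multiples of P until we hit O:
  1P = (1, 21)
  2P = (20, 13)
  3P = (4, 23)
  4P = (18, 16)
  5P = (14, 5)
  6P = (15, 23)
  7P = (0, 4)
  8P = (27, 1)
  ... (continuing to 31P)
  31P = O

ord(P) = 31


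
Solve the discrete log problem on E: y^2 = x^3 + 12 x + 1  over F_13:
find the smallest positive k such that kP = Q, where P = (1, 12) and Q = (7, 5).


Enumerate multiples of P until we hit Q = (7, 5):
  1P = (1, 12)
  2P = (12, 12)
  3P = (0, 1)
  4P = (3, 5)
  5P = (5, 2)
  6P = (10, 4)
  7P = (6, 4)
  8P = (7, 8)
  9P = (4, 3)
  10P = (4, 10)
  11P = (7, 5)
Match found at i = 11.

k = 11


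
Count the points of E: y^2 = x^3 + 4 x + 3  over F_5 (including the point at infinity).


For each x in F_5, count y with y^2 = x^3 + 4 x + 3 mod 5:
  x = 2: RHS = 4, y in [2, 3]  -> 2 point(s)
Affine points: 2. Add the point at infinity: total = 3.

#E(F_5) = 3


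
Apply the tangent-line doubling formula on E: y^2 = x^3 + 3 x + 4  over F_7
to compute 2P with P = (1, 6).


Doubling: s = (3 x1^2 + a) / (2 y1)
s = (3*1^2 + 3) / (2*6) mod 7 = 4
x3 = s^2 - 2 x1 mod 7 = 4^2 - 2*1 = 0
y3 = s (x1 - x3) - y1 mod 7 = 4 * (1 - 0) - 6 = 5

2P = (0, 5)


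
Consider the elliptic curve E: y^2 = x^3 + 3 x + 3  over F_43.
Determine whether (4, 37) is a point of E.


Check whether y^2 = x^3 + 3 x + 3 (mod 43) for (x, y) = (4, 37).
LHS: y^2 = 37^2 mod 43 = 36
RHS: x^3 + 3 x + 3 = 4^3 + 3*4 + 3 mod 43 = 36
LHS = RHS

Yes, on the curve


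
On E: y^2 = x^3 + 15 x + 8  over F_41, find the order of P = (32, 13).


Compute successive multiples of P until we hit O:
  1P = (32, 13)
  2P = (17, 16)
  3P = (15, 0)
  4P = (17, 25)
  5P = (32, 28)
  6P = O

ord(P) = 6


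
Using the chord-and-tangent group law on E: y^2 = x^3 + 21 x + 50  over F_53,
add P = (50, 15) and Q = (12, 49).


P != Q, so use the chord formula.
s = (y2 - y1) / (x2 - x1) = (34) / (15) mod 53 = 27
x3 = s^2 - x1 - x2 mod 53 = 27^2 - 50 - 12 = 31
y3 = s (x1 - x3) - y1 mod 53 = 27 * (50 - 31) - 15 = 21

P + Q = (31, 21)


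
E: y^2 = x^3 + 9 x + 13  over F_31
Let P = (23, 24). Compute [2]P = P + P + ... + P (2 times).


k = 2 = 10_2 (binary, LSB first: 01)
Double-and-add from P = (23, 24):
  bit 0 = 0: acc unchanged = O
  bit 1 = 1: acc = O + (23, 7) = (23, 7)

2P = (23, 7)


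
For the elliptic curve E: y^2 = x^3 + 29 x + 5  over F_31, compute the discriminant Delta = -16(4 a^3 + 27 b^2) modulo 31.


4 a^3 + 27 b^2 = 4*29^3 + 27*5^2 = 97556 + 675 = 98231
Delta = -16 * (98231) = -1571696
Delta mod 31 = 4

Delta = 4 (mod 31)


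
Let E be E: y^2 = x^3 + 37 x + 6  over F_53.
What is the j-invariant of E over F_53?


Delta = -16(4 a^3 + 27 b^2) mod 53 = 36
-1728 * (4 a)^3 = -1728 * (4*37)^3 mod 53 = 33
j = 33 * 36^(-1) mod 53 = 23

j = 23 (mod 53)


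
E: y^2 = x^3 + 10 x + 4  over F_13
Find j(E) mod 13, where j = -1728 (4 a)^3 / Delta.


Delta = -16(4 a^3 + 27 b^2) mod 13 = 3
-1728 * (4 a)^3 = -1728 * (4*10)^3 mod 13 = 1
j = 1 * 3^(-1) mod 13 = 9

j = 9 (mod 13)


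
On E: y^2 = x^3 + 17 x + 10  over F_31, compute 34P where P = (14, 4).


k = 34 = 100010_2 (binary, LSB first: 010001)
Double-and-add from P = (14, 4):
  bit 0 = 0: acc unchanged = O
  bit 1 = 1: acc = O + (7, 10) = (7, 10)
  bit 2 = 0: acc unchanged = (7, 10)
  bit 3 = 0: acc unchanged = (7, 10)
  bit 4 = 0: acc unchanged = (7, 10)
  bit 5 = 1: acc = (7, 10) + (4, 7) = (21, 7)

34P = (21, 7)


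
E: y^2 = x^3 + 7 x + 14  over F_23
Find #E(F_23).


For each x in F_23, count y with y^2 = x^3 + 7 x + 14 mod 23:
  x = 2: RHS = 13, y in [6, 17]  -> 2 point(s)
  x = 3: RHS = 16, y in [4, 19]  -> 2 point(s)
  x = 5: RHS = 13, y in [6, 17]  -> 2 point(s)
  x = 9: RHS = 1, y in [1, 22]  -> 2 point(s)
  x = 10: RHS = 3, y in [7, 16]  -> 2 point(s)
  x = 12: RHS = 9, y in [3, 20]  -> 2 point(s)
  x = 13: RHS = 2, y in [5, 18]  -> 2 point(s)
  x = 14: RHS = 4, y in [2, 21]  -> 2 point(s)
  x = 16: RHS = 13, y in [6, 17]  -> 2 point(s)
  x = 17: RHS = 9, y in [3, 20]  -> 2 point(s)
  x = 20: RHS = 12, y in [9, 14]  -> 2 point(s)
  x = 22: RHS = 6, y in [11, 12]  -> 2 point(s)
Affine points: 24. Add the point at infinity: total = 25.

#E(F_23) = 25


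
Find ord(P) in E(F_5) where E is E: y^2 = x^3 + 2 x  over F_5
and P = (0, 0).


Compute successive multiples of P until we hit O:
  1P = (0, 0)
  2P = O

ord(P) = 2


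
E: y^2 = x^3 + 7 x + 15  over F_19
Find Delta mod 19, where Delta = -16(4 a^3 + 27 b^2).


4 a^3 + 27 b^2 = 4*7^3 + 27*15^2 = 1372 + 6075 = 7447
Delta = -16 * (7447) = -119152
Delta mod 19 = 16

Delta = 16 (mod 19)


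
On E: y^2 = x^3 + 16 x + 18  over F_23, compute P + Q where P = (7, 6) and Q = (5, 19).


P != Q, so use the chord formula.
s = (y2 - y1) / (x2 - x1) = (13) / (21) mod 23 = 5
x3 = s^2 - x1 - x2 mod 23 = 5^2 - 7 - 5 = 13
y3 = s (x1 - x3) - y1 mod 23 = 5 * (7 - 13) - 6 = 10

P + Q = (13, 10)


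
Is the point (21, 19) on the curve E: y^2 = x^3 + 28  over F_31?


Check whether y^2 = x^3 + 0 x + 28 (mod 31) for (x, y) = (21, 19).
LHS: y^2 = 19^2 mod 31 = 20
RHS: x^3 + 0 x + 28 = 21^3 + 0*21 + 28 mod 31 = 20
LHS = RHS

Yes, on the curve


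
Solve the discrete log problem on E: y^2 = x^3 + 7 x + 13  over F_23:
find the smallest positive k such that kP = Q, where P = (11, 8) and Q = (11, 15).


Enumerate multiples of P until we hit Q = (11, 15):
  1P = (11, 8)
  2P = (10, 18)
  3P = (10, 5)
  4P = (11, 15)
Match found at i = 4.

k = 4


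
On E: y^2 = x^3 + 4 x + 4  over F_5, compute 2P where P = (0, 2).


Doubling: s = (3 x1^2 + a) / (2 y1)
s = (3*0^2 + 4) / (2*2) mod 5 = 1
x3 = s^2 - 2 x1 mod 5 = 1^2 - 2*0 = 1
y3 = s (x1 - x3) - y1 mod 5 = 1 * (0 - 1) - 2 = 2

2P = (1, 2)


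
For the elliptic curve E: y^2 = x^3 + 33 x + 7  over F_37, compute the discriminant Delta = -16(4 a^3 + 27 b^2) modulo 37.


4 a^3 + 27 b^2 = 4*33^3 + 27*7^2 = 143748 + 1323 = 145071
Delta = -16 * (145071) = -2321136
Delta mod 37 = 22

Delta = 22 (mod 37)


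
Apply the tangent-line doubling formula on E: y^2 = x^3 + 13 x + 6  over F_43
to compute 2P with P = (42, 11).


Doubling: s = (3 x1^2 + a) / (2 y1)
s = (3*42^2 + 13) / (2*11) mod 43 = 32
x3 = s^2 - 2 x1 mod 43 = 32^2 - 2*42 = 37
y3 = s (x1 - x3) - y1 mod 43 = 32 * (42 - 37) - 11 = 20

2P = (37, 20)


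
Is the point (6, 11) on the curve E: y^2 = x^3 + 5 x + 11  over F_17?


Check whether y^2 = x^3 + 5 x + 11 (mod 17) for (x, y) = (6, 11).
LHS: y^2 = 11^2 mod 17 = 2
RHS: x^3 + 5 x + 11 = 6^3 + 5*6 + 11 mod 17 = 2
LHS = RHS

Yes, on the curve


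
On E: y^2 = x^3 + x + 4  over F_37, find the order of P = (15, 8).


Compute successive multiples of P until we hit O:
  1P = (15, 8)
  2P = (23, 24)
  3P = (3, 16)
  4P = (3, 21)
  5P = (23, 13)
  6P = (15, 29)
  7P = O

ord(P) = 7


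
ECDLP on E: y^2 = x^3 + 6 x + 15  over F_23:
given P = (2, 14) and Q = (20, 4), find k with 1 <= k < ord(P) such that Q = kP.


Enumerate multiples of P until we hit Q = (20, 4):
  1P = (2, 14)
  2P = (20, 4)
Match found at i = 2.

k = 2


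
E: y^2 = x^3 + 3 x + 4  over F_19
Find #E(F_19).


For each x in F_19, count y with y^2 = x^3 + 3 x + 4 mod 19:
  x = 0: RHS = 4, y in [2, 17]  -> 2 point(s)
  x = 4: RHS = 4, y in [2, 17]  -> 2 point(s)
  x = 5: RHS = 11, y in [7, 12]  -> 2 point(s)
  x = 7: RHS = 7, y in [8, 11]  -> 2 point(s)
  x = 9: RHS = 0, y in [0]  -> 1 point(s)
  x = 11: RHS = 0, y in [0]  -> 1 point(s)
  x = 12: RHS = 1, y in [1, 18]  -> 2 point(s)
  x = 13: RHS = 17, y in [6, 13]  -> 2 point(s)
  x = 14: RHS = 16, y in [4, 15]  -> 2 point(s)
  x = 15: RHS = 4, y in [2, 17]  -> 2 point(s)
  x = 16: RHS = 6, y in [5, 14]  -> 2 point(s)
  x = 17: RHS = 9, y in [3, 16]  -> 2 point(s)
  x = 18: RHS = 0, y in [0]  -> 1 point(s)
Affine points: 23. Add the point at infinity: total = 24.

#E(F_19) = 24


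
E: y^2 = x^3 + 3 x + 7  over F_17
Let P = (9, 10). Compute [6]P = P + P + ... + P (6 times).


k = 6 = 110_2 (binary, LSB first: 011)
Double-and-add from P = (9, 10):
  bit 0 = 0: acc unchanged = O
  bit 1 = 1: acc = O + (8, 4) = (8, 4)
  bit 2 = 1: acc = (8, 4) + (2, 2) = (9, 7)

6P = (9, 7)


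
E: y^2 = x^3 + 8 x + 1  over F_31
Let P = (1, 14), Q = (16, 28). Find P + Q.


P != Q, so use the chord formula.
s = (y2 - y1) / (x2 - x1) = (14) / (15) mod 31 = 3
x3 = s^2 - x1 - x2 mod 31 = 3^2 - 1 - 16 = 23
y3 = s (x1 - x3) - y1 mod 31 = 3 * (1 - 23) - 14 = 13

P + Q = (23, 13)


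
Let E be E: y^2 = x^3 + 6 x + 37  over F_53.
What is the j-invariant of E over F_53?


Delta = -16(4 a^3 + 27 b^2) mod 53 = 28
-1728 * (4 a)^3 = -1728 * (4*6)^3 mod 53 = 23
j = 23 * 28^(-1) mod 53 = 33

j = 33 (mod 53)


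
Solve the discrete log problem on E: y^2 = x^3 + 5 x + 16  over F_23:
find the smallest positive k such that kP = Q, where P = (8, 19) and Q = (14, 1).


Enumerate multiples of P until we hit Q = (14, 1):
  1P = (8, 19)
  2P = (10, 13)
  3P = (14, 22)
  4P = (7, 16)
  5P = (17, 0)
  6P = (7, 7)
  7P = (14, 1)
Match found at i = 7.

k = 7


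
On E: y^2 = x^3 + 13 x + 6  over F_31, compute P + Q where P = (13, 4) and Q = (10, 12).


P != Q, so use the chord formula.
s = (y2 - y1) / (x2 - x1) = (8) / (28) mod 31 = 18
x3 = s^2 - x1 - x2 mod 31 = 18^2 - 13 - 10 = 22
y3 = s (x1 - x3) - y1 mod 31 = 18 * (13 - 22) - 4 = 20

P + Q = (22, 20)


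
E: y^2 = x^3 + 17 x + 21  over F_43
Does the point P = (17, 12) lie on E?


Check whether y^2 = x^3 + 17 x + 21 (mod 43) for (x, y) = (17, 12).
LHS: y^2 = 12^2 mod 43 = 15
RHS: x^3 + 17 x + 21 = 17^3 + 17*17 + 21 mod 43 = 20
LHS != RHS

No, not on the curve


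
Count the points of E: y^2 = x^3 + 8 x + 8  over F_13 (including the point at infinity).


For each x in F_13, count y with y^2 = x^3 + 8 x + 8 mod 13:
  x = 1: RHS = 4, y in [2, 11]  -> 2 point(s)
  x = 4: RHS = 0, y in [0]  -> 1 point(s)
  x = 5: RHS = 4, y in [2, 11]  -> 2 point(s)
  x = 6: RHS = 12, y in [5, 8]  -> 2 point(s)
  x = 7: RHS = 4, y in [2, 11]  -> 2 point(s)
  x = 8: RHS = 12, y in [5, 8]  -> 2 point(s)
  x = 9: RHS = 3, y in [4, 9]  -> 2 point(s)
  x = 10: RHS = 9, y in [3, 10]  -> 2 point(s)
  x = 11: RHS = 10, y in [6, 7]  -> 2 point(s)
  x = 12: RHS = 12, y in [5, 8]  -> 2 point(s)
Affine points: 19. Add the point at infinity: total = 20.

#E(F_13) = 20


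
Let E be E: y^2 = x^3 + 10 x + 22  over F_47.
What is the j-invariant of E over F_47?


Delta = -16(4 a^3 + 27 b^2) mod 47 = 29
-1728 * (4 a)^3 = -1728 * (4*10)^3 mod 47 = 34
j = 34 * 29^(-1) mod 47 = 19

j = 19 (mod 47)


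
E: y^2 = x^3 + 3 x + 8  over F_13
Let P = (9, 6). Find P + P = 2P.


Doubling: s = (3 x1^2 + a) / (2 y1)
s = (3*9^2 + 3) / (2*6) mod 13 = 1
x3 = s^2 - 2 x1 mod 13 = 1^2 - 2*9 = 9
y3 = s (x1 - x3) - y1 mod 13 = 1 * (9 - 9) - 6 = 7

2P = (9, 7)


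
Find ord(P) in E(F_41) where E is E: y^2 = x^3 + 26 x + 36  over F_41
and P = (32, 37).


Compute successive multiples of P until we hit O:
  1P = (32, 37)
  2P = (0, 35)
  3P = (5, 39)
  4P = (40, 38)
  5P = (35, 19)
  6P = (10, 36)
  7P = (4, 9)
  8P = (6, 30)
  ... (continuing to 37P)
  37P = O

ord(P) = 37


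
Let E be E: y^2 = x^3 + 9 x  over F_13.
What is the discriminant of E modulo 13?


4 a^3 + 27 b^2 = 4*9^3 + 27*0^2 = 2916 + 0 = 2916
Delta = -16 * (2916) = -46656
Delta mod 13 = 1

Delta = 1 (mod 13)


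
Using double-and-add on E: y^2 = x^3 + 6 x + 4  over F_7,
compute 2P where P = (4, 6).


k = 2 = 10_2 (binary, LSB first: 01)
Double-and-add from P = (4, 6):
  bit 0 = 0: acc unchanged = O
  bit 1 = 1: acc = O + (0, 5) = (0, 5)

2P = (0, 5)


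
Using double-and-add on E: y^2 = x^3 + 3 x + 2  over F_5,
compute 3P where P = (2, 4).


k = 3 = 11_2 (binary, LSB first: 11)
Double-and-add from P = (2, 4):
  bit 0 = 1: acc = O + (2, 4) = (2, 4)
  bit 1 = 1: acc = (2, 4) + (1, 1) = (1, 4)

3P = (1, 4)


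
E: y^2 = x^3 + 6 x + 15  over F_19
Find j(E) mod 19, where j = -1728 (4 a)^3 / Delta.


Delta = -16(4 a^3 + 27 b^2) mod 19 = 12
-1728 * (4 a)^3 = -1728 * (4*6)^3 mod 19 = 11
j = 11 * 12^(-1) mod 19 = 12

j = 12 (mod 19)


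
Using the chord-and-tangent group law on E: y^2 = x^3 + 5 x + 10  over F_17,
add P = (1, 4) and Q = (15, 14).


P != Q, so use the chord formula.
s = (y2 - y1) / (x2 - x1) = (10) / (14) mod 17 = 8
x3 = s^2 - x1 - x2 mod 17 = 8^2 - 1 - 15 = 14
y3 = s (x1 - x3) - y1 mod 17 = 8 * (1 - 14) - 4 = 11

P + Q = (14, 11)


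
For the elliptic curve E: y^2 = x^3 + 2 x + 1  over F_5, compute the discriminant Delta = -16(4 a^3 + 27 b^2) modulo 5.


4 a^3 + 27 b^2 = 4*2^3 + 27*1^2 = 32 + 27 = 59
Delta = -16 * (59) = -944
Delta mod 5 = 1

Delta = 1 (mod 5)


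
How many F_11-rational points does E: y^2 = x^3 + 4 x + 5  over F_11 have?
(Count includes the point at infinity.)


For each x in F_11, count y with y^2 = x^3 + 4 x + 5 mod 11:
  x = 0: RHS = 5, y in [4, 7]  -> 2 point(s)
  x = 3: RHS = 0, y in [0]  -> 1 point(s)
  x = 6: RHS = 3, y in [5, 6]  -> 2 point(s)
  x = 9: RHS = 0, y in [0]  -> 1 point(s)
  x = 10: RHS = 0, y in [0]  -> 1 point(s)
Affine points: 7. Add the point at infinity: total = 8.

#E(F_11) = 8


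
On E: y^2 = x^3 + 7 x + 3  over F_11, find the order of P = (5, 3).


Compute successive multiples of P until we hit O:
  1P = (5, 3)
  2P = (2, 5)
  3P = (2, 6)
  4P = (5, 8)
  5P = O

ord(P) = 5


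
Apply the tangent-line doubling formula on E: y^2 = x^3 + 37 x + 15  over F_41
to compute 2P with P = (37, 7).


Doubling: s = (3 x1^2 + a) / (2 y1)
s = (3*37^2 + 37) / (2*7) mod 41 = 9
x3 = s^2 - 2 x1 mod 41 = 9^2 - 2*37 = 7
y3 = s (x1 - x3) - y1 mod 41 = 9 * (37 - 7) - 7 = 17

2P = (7, 17)


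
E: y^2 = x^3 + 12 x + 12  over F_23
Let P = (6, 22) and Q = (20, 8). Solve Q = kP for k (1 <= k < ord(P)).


Enumerate multiples of P until we hit Q = (20, 8):
  1P = (6, 22)
  2P = (0, 9)
  3P = (7, 18)
  4P = (3, 12)
  5P = (20, 8)
Match found at i = 5.

k = 5


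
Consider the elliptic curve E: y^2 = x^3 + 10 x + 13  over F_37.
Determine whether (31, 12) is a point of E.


Check whether y^2 = x^3 + 10 x + 13 (mod 37) for (x, y) = (31, 12).
LHS: y^2 = 12^2 mod 37 = 33
RHS: x^3 + 10 x + 13 = 31^3 + 10*31 + 13 mod 37 = 33
LHS = RHS

Yes, on the curve


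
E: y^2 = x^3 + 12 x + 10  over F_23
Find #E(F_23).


For each x in F_23, count y with y^2 = x^3 + 12 x + 10 mod 23:
  x = 1: RHS = 0, y in [0]  -> 1 point(s)
  x = 3: RHS = 4, y in [2, 21]  -> 2 point(s)
  x = 7: RHS = 0, y in [0]  -> 1 point(s)
  x = 10: RHS = 3, y in [7, 16]  -> 2 point(s)
  x = 11: RHS = 1, y in [1, 22]  -> 2 point(s)
  x = 14: RHS = 1, y in [1, 22]  -> 2 point(s)
  x = 15: RHS = 0, y in [0]  -> 1 point(s)
  x = 18: RHS = 9, y in [3, 20]  -> 2 point(s)
  x = 19: RHS = 13, y in [6, 17]  -> 2 point(s)
  x = 20: RHS = 16, y in [4, 19]  -> 2 point(s)
  x = 21: RHS = 1, y in [1, 22]  -> 2 point(s)
Affine points: 19. Add the point at infinity: total = 20.

#E(F_23) = 20


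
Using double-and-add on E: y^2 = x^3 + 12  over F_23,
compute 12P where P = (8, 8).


k = 12 = 1100_2 (binary, LSB first: 0011)
Double-and-add from P = (8, 8):
  bit 0 = 0: acc unchanged = O
  bit 1 = 0: acc unchanged = O
  bit 2 = 1: acc = O + (3, 4) = (3, 4)
  bit 3 = 1: acc = (3, 4) + (0, 9) = (10, 0)

12P = (10, 0)


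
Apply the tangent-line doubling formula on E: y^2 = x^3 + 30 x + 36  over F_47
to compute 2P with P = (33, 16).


Doubling: s = (3 x1^2 + a) / (2 y1)
s = (3*33^2 + 30) / (2*16) mod 47 = 34
x3 = s^2 - 2 x1 mod 47 = 34^2 - 2*33 = 9
y3 = s (x1 - x3) - y1 mod 47 = 34 * (33 - 9) - 16 = 1

2P = (9, 1)


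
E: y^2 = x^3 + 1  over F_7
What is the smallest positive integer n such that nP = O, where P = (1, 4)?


Compute successive multiples of P until we hit O:
  1P = (1, 4)
  2P = (0, 6)
  3P = (3, 0)
  4P = (0, 1)
  5P = (1, 3)
  6P = O

ord(P) = 6


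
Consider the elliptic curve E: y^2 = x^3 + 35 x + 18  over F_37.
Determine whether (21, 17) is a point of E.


Check whether y^2 = x^3 + 35 x + 18 (mod 37) for (x, y) = (21, 17).
LHS: y^2 = 17^2 mod 37 = 30
RHS: x^3 + 35 x + 18 = 21^3 + 35*21 + 18 mod 37 = 24
LHS != RHS

No, not on the curve


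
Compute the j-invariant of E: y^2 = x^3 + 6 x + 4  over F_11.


Delta = -16(4 a^3 + 27 b^2) mod 11 = 10
-1728 * (4 a)^3 = -1728 * (4*6)^3 mod 11 = 3
j = 3 * 10^(-1) mod 11 = 8

j = 8 (mod 11)


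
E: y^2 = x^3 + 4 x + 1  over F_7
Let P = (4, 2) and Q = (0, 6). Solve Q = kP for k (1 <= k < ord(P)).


Enumerate multiples of P until we hit Q = (0, 6):
  1P = (4, 2)
  2P = (0, 1)
  3P = (0, 6)
Match found at i = 3.

k = 3


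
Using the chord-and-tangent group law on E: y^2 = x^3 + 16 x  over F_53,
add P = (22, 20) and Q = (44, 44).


P != Q, so use the chord formula.
s = (y2 - y1) / (x2 - x1) = (24) / (22) mod 53 = 30
x3 = s^2 - x1 - x2 mod 53 = 30^2 - 22 - 44 = 39
y3 = s (x1 - x3) - y1 mod 53 = 30 * (22 - 39) - 20 = 0

P + Q = (39, 0)


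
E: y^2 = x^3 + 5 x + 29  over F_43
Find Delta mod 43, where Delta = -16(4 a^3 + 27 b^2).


4 a^3 + 27 b^2 = 4*5^3 + 27*29^2 = 500 + 22707 = 23207
Delta = -16 * (23207) = -371312
Delta mod 43 = 36

Delta = 36 (mod 43)


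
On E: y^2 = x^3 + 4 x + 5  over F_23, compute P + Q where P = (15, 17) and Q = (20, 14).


P != Q, so use the chord formula.
s = (y2 - y1) / (x2 - x1) = (20) / (5) mod 23 = 4
x3 = s^2 - x1 - x2 mod 23 = 4^2 - 15 - 20 = 4
y3 = s (x1 - x3) - y1 mod 23 = 4 * (15 - 4) - 17 = 4

P + Q = (4, 4)


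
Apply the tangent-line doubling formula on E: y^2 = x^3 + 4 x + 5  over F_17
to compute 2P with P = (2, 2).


Doubling: s = (3 x1^2 + a) / (2 y1)
s = (3*2^2 + 4) / (2*2) mod 17 = 4
x3 = s^2 - 2 x1 mod 17 = 4^2 - 2*2 = 12
y3 = s (x1 - x3) - y1 mod 17 = 4 * (2 - 12) - 2 = 9

2P = (12, 9)


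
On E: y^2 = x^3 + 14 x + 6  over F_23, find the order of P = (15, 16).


Compute successive multiples of P until we hit O:
  1P = (15, 16)
  2P = (18, 15)
  3P = (8, 20)
  4P = (13, 19)
  5P = (3, 12)
  6P = (0, 12)
  7P = (14, 18)
  8P = (21, 19)
  ... (continuing to 25P)
  25P = O

ord(P) = 25


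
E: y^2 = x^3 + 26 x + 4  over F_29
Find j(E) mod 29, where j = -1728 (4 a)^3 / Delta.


Delta = -16(4 a^3 + 27 b^2) mod 29 = 7
-1728 * (4 a)^3 = -1728 * (4*26)^3 mod 29 = 28
j = 28 * 7^(-1) mod 29 = 4

j = 4 (mod 29)


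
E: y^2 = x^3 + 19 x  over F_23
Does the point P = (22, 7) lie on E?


Check whether y^2 = x^3 + 19 x + 0 (mod 23) for (x, y) = (22, 7).
LHS: y^2 = 7^2 mod 23 = 3
RHS: x^3 + 19 x + 0 = 22^3 + 19*22 + 0 mod 23 = 3
LHS = RHS

Yes, on the curve


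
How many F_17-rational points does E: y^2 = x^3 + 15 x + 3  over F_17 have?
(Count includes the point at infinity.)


For each x in F_17, count y with y^2 = x^3 + 15 x + 3 mod 17:
  x = 1: RHS = 2, y in [6, 11]  -> 2 point(s)
  x = 4: RHS = 8, y in [5, 12]  -> 2 point(s)
  x = 5: RHS = 16, y in [4, 13]  -> 2 point(s)
  x = 7: RHS = 9, y in [3, 14]  -> 2 point(s)
  x = 9: RHS = 0, y in [0]  -> 1 point(s)
  x = 13: RHS = 15, y in [7, 10]  -> 2 point(s)
  x = 14: RHS = 16, y in [4, 13]  -> 2 point(s)
  x = 15: RHS = 16, y in [4, 13]  -> 2 point(s)
  x = 16: RHS = 4, y in [2, 15]  -> 2 point(s)
Affine points: 17. Add the point at infinity: total = 18.

#E(F_17) = 18


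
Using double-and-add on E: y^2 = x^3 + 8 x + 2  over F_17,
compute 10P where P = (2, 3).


k = 10 = 1010_2 (binary, LSB first: 0101)
Double-and-add from P = (2, 3):
  bit 0 = 0: acc unchanged = O
  bit 1 = 1: acc = O + (9, 2) = (9, 2)
  bit 2 = 0: acc unchanged = (9, 2)
  bit 3 = 1: acc = (9, 2) + (8, 0) = (4, 8)

10P = (4, 8)


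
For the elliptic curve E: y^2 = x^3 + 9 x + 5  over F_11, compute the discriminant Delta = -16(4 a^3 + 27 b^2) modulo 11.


4 a^3 + 27 b^2 = 4*9^3 + 27*5^2 = 2916 + 675 = 3591
Delta = -16 * (3591) = -57456
Delta mod 11 = 8

Delta = 8 (mod 11)


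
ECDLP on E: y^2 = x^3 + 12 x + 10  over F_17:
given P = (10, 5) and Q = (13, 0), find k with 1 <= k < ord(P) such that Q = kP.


Enumerate multiples of P until we hit Q = (13, 0):
  1P = (10, 5)
  2P = (13, 0)
Match found at i = 2.

k = 2
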